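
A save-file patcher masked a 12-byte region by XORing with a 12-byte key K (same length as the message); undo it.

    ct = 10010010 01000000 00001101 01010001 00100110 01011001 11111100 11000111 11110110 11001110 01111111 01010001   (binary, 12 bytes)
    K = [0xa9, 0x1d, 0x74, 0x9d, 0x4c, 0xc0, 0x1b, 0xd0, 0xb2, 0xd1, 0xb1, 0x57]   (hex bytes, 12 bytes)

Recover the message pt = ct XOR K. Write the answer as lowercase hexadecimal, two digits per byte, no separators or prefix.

3b5d79cc6a99e717441fce06

146 ^ 169 =  59
 64 ^  29 =  93
 13 ^ 116 = 121
 81 ^ 157 = 204
 38 ^  76 = 106
 89 ^ 192 = 153
252 ^  27 = 231
199 ^ 208 =  23
246 ^ 178 =  68
206 ^ 209 =  31
127 ^ 177 = 206
 81 ^  87 =   6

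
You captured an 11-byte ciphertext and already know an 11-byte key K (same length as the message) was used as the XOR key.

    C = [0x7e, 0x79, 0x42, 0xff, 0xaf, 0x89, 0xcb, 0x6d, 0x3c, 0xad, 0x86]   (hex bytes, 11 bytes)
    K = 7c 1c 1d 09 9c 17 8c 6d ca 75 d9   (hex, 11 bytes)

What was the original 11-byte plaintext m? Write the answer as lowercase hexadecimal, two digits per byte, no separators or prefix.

02655ff6339e4700f6d85f

XOR is its own inverse, so applying the key byte-wise gives the result directly.
byte 0: 7e XOR 7c = 02
byte 1: 79 XOR 1c = 65
byte 2: 42 XOR 1d = 5f
byte 3: ff XOR 09 = f6
byte 4: af XOR 9c = 33
byte 5: 89 XOR 17 = 9e
byte 6: cb XOR 8c = 47
byte 7: 6d XOR 6d = 00
byte 8: 3c XOR ca = f6
byte 9: ad XOR 75 = d8
byte 10: 86 XOR d9 = 5f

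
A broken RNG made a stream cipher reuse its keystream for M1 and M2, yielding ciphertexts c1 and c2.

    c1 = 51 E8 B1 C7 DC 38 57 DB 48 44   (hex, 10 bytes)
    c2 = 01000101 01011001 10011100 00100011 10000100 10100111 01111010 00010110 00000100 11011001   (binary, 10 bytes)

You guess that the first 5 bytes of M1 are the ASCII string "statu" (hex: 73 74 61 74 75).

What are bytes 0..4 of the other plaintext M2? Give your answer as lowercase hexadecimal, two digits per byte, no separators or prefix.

First, c1 ⊕ c2 = (M1 ⊕ K) ⊕ (M2 ⊕ K) = M1 ⊕ M2, so the key drops out. Then M2 = (M1 ⊕ M2) ⊕ M1 over the first 5 bytes.
byte 0: (51 ⊕ 45) ⊕ 73 = 14 ⊕ 73 = 67
byte 1: (e8 ⊕ 59) ⊕ 74 = b1 ⊕ 74 = c5
byte 2: (b1 ⊕ 9c) ⊕ 61 = 2d ⊕ 61 = 4c
byte 3: (c7 ⊕ 23) ⊕ 74 = e4 ⊕ 74 = 90
byte 4: (dc ⊕ 84) ⊕ 75 = 58 ⊕ 75 = 2d

67c54c902d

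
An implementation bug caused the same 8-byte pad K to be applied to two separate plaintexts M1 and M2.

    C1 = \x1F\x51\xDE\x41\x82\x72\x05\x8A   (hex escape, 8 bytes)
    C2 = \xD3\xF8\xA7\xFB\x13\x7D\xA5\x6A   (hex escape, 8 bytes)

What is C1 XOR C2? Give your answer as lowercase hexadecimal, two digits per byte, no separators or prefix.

cca979ba910fa0e0

C1 ⊕ C2 = (M1 ⊕ K) ⊕ (M2 ⊕ K) = M1 ⊕ M2 — the shared key cancels under XOR.
00011111 xor 11010011 = 11001100
01010001 xor 11111000 = 10101001
11011110 xor 10100111 = 01111001
01000001 xor 11111011 = 10111010
10000010 xor 00010011 = 10010001
01110010 xor 01111101 = 00001111
00000101 xor 10100101 = 10100000
10001010 xor 01101010 = 11100000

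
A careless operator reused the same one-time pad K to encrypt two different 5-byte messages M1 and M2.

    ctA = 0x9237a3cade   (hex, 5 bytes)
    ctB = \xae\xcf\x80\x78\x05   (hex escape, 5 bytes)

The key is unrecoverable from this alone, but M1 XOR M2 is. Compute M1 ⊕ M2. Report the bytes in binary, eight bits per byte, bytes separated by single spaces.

00111100 11111000 00100011 10110010 11011011

ctA ⊕ ctB = (M1 ⊕ K) ⊕ (M2 ⊕ K) = M1 ⊕ M2 — the shared key cancels under XOR.
92 xor ae = 3c
37 xor cf = f8
a3 xor 80 = 23
ca xor 78 = b2
de xor 05 = db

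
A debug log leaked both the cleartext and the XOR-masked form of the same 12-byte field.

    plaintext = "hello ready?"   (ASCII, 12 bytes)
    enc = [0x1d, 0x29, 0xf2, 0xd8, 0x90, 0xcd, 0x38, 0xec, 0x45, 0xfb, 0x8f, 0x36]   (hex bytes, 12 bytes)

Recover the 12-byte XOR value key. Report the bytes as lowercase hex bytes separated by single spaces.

75 4c 9e b4 ff ed 4a 89 24 9f f6 09

Since enc = plaintext ⊕ key, XORing both sides with plaintext gives key = plaintext ⊕ enc.
01101000 ^ 00011101 = 01110101
01100101 ^ 00101001 = 01001100
01101100 ^ 11110010 = 10011110
01101100 ^ 11011000 = 10110100
01101111 ^ 10010000 = 11111111
00100000 ^ 11001101 = 11101101
01110010 ^ 00111000 = 01001010
01100101 ^ 11101100 = 10001001
01100001 ^ 01000101 = 00100100
01100100 ^ 11111011 = 10011111
01111001 ^ 10001111 = 11110110
00111111 ^ 00110110 = 00001001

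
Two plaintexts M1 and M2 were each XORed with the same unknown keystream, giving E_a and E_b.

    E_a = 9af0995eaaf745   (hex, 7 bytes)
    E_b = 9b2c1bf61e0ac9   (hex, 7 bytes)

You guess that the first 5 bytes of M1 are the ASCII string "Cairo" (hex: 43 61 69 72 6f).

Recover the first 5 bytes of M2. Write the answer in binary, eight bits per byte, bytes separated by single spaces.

First, E_a ⊕ E_b = (M1 ⊕ K) ⊕ (M2 ⊕ K) = M1 ⊕ M2, so the key drops out. Then M2 = (M1 ⊕ M2) ⊕ M1 over the first 5 bytes.
byte 0: (9a xor 9b) xor 43 = 01 xor 43 = 42
byte 1: (f0 xor 2c) xor 61 = dc xor 61 = bd
byte 2: (99 xor 1b) xor 69 = 82 xor 69 = eb
byte 3: (5e xor f6) xor 72 = a8 xor 72 = da
byte 4: (aa xor 1e) xor 6f = b4 xor 6f = db

01000010 10111101 11101011 11011010 11011011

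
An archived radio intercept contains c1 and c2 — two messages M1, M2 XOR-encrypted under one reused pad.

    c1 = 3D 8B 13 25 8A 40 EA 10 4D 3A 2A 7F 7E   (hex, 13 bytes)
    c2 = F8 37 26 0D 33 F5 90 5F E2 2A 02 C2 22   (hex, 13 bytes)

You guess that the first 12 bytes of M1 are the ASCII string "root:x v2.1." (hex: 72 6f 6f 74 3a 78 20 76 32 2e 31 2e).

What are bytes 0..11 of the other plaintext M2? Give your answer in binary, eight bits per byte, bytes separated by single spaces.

First, c1 ⊕ c2 = (M1 ⊕ K) ⊕ (M2 ⊕ K) = M1 ⊕ M2, so the key drops out. Then M2 = (M1 ⊕ M2) ⊕ M1 over the first 12 bytes.
byte 0: (3d xor f8) xor 72 = c5 xor 72 = b7
byte 1: (8b xor 37) xor 6f = bc xor 6f = d3
byte 2: (13 xor 26) xor 6f = 35 xor 6f = 5a
byte 3: (25 xor 0d) xor 74 = 28 xor 74 = 5c
byte 4: (8a xor 33) xor 3a = b9 xor 3a = 83
byte 5: (40 xor f5) xor 78 = b5 xor 78 = cd
byte 6: (ea xor 90) xor 20 = 7a xor 20 = 5a
byte 7: (10 xor 5f) xor 76 = 4f xor 76 = 39
byte 8: (4d xor e2) xor 32 = af xor 32 = 9d
byte 9: (3a xor 2a) xor 2e = 10 xor 2e = 3e
byte 10: (2a xor 02) xor 31 = 28 xor 31 = 19
byte 11: (7f xor c2) xor 2e = bd xor 2e = 93

10110111 11010011 01011010 01011100 10000011 11001101 01011010 00111001 10011101 00111110 00011001 10010011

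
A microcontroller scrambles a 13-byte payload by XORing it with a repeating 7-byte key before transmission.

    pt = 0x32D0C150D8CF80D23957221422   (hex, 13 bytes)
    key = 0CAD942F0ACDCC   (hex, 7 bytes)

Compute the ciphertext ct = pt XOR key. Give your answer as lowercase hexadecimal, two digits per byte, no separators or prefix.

3e7d557fd2024cde94c30d1eef

The 7-byte key repeats, so the effective keystream is 0c ad 94 2f 0a cd cc 0c ad 94 2f 0a cd.
byte 0: 32 ^ 0c = 3e
byte 1: d0 ^ ad = 7d
byte 2: c1 ^ 94 = 55
byte 3: 50 ^ 2f = 7f
byte 4: d8 ^ 0a = d2
byte 5: cf ^ cd = 02
byte 6: 80 ^ cc = 4c
byte 7: d2 ^ 0c = de
byte 8: 39 ^ ad = 94
byte 9: 57 ^ 94 = c3
byte 10: 22 ^ 2f = 0d
byte 11: 14 ^ 0a = 1e
byte 12: 22 ^ cd = ef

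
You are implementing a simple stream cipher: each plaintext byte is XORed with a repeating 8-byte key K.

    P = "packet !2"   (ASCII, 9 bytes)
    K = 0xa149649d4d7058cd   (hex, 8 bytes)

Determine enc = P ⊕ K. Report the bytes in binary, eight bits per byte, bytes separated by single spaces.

11010001 00101000 00000111 11110110 00101000 00000100 01111000 11101100 10010011

The 8-byte key repeats, so the effective keystream is a1 49 64 9d 4d 70 58 cd a1.
byte 0: 70 ⊕ a1 = d1
byte 1: 61 ⊕ 49 = 28
byte 2: 63 ⊕ 64 = 07
byte 3: 6b ⊕ 9d = f6
byte 4: 65 ⊕ 4d = 28
byte 5: 74 ⊕ 70 = 04
byte 6: 20 ⊕ 58 = 78
byte 7: 21 ⊕ cd = ec
byte 8: 32 ⊕ a1 = 93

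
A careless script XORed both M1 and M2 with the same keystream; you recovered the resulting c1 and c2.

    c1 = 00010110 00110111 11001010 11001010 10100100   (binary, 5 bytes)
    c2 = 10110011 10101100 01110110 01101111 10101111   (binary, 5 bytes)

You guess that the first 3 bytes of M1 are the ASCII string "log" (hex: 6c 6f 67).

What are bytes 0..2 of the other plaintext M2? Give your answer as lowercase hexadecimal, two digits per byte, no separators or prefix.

c9f4db

First, c1 ⊕ c2 = (M1 ⊕ K) ⊕ (M2 ⊕ K) = M1 ⊕ M2, so the key drops out. Then M2 = (M1 ⊕ M2) ⊕ M1 over the first 3 bytes.
byte 0: (16 ^ b3) ^ 6c = a5 ^ 6c = c9
byte 1: (37 ^ ac) ^ 6f = 9b ^ 6f = f4
byte 2: (ca ^ 76) ^ 67 = bc ^ 67 = db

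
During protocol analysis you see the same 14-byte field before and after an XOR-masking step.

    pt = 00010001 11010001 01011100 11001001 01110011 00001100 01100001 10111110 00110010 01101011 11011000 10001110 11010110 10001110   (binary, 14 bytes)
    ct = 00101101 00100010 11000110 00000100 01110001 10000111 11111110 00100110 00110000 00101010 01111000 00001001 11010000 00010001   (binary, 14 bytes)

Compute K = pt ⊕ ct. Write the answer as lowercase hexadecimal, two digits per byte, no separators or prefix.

Since ct = pt ⊕ K, XORing both sides with pt gives K = pt ⊕ ct.
byte 0: 11 xor 2d = 3c
byte 1: d1 xor 22 = f3
byte 2: 5c xor c6 = 9a
byte 3: c9 xor 04 = cd
byte 4: 73 xor 71 = 02
byte 5: 0c xor 87 = 8b
byte 6: 61 xor fe = 9f
byte 7: be xor 26 = 98
byte 8: 32 xor 30 = 02
byte 9: 6b xor 2a = 41
byte 10: d8 xor 78 = a0
byte 11: 8e xor 09 = 87
byte 12: d6 xor d0 = 06
byte 13: 8e xor 11 = 9f

3cf39acd028b9f980241a087069f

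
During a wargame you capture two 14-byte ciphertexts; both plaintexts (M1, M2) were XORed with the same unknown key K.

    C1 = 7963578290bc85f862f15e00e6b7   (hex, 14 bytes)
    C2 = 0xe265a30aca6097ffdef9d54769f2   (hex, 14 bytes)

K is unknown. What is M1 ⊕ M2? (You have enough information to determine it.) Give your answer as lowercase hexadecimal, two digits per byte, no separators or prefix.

C1 ⊕ C2 = (M1 ⊕ K) ⊕ (M2 ⊕ K) = M1 ⊕ M2 — the shared key cancels under XOR.
byte 0: 01111001 XOR 11100010 = 10011011
byte 1: 01100011 XOR 01100101 = 00000110
byte 2: 01010111 XOR 10100011 = 11110100
byte 3: 10000010 XOR 00001010 = 10001000
byte 4: 10010000 XOR 11001010 = 01011010
byte 5: 10111100 XOR 01100000 = 11011100
byte 6: 10000101 XOR 10010111 = 00010010
byte 7: 11111000 XOR 11111111 = 00000111
byte 8: 01100010 XOR 11011110 = 10111100
byte 9: 11110001 XOR 11111001 = 00001000
byte 10: 01011110 XOR 11010101 = 10001011
byte 11: 00000000 XOR 01000111 = 01000111
byte 12: 11100110 XOR 01101001 = 10001111
byte 13: 10110111 XOR 11110010 = 01000101

9b06f4885adc1207bc088b478f45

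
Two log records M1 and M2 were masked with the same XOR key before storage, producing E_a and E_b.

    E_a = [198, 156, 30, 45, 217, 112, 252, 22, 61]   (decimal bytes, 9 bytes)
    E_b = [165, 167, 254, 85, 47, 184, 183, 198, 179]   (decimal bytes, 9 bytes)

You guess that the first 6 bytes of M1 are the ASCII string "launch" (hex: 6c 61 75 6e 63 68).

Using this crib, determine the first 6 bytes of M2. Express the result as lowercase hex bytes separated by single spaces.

First, E_a ⊕ E_b = (M1 ⊕ K) ⊕ (M2 ⊕ K) = M1 ⊕ M2, so the key drops out. Then M2 = (M1 ⊕ M2) ⊕ M1 over the first 6 bytes.
byte 0: (c6 xor a5) xor 6c = 63 xor 6c = 0f
byte 1: (9c xor a7) xor 61 = 3b xor 61 = 5a
byte 2: (1e xor fe) xor 75 = e0 xor 75 = 95
byte 3: (2d xor 55) xor 6e = 78 xor 6e = 16
byte 4: (d9 xor 2f) xor 63 = f6 xor 63 = 95
byte 5: (70 xor b8) xor 68 = c8 xor 68 = a0

0f 5a 95 16 95 a0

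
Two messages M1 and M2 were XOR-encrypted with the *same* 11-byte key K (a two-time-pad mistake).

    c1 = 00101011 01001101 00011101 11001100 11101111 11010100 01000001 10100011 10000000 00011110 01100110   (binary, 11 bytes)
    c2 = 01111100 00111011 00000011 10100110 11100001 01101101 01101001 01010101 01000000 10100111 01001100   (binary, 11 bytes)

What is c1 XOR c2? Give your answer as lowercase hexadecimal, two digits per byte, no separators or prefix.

c1 ⊕ c2 = (M1 ⊕ K) ⊕ (M2 ⊕ K) = M1 ⊕ M2 — the shared key cancels under XOR.
00101011 XOR 01111100 = 01010111
01001101 XOR 00111011 = 01110110
00011101 XOR 00000011 = 00011110
11001100 XOR 10100110 = 01101010
11101111 XOR 11100001 = 00001110
11010100 XOR 01101101 = 10111001
01000001 XOR 01101001 = 00101000
10100011 XOR 01010101 = 11110110
10000000 XOR 01000000 = 11000000
00011110 XOR 10100111 = 10111001
01100110 XOR 01001100 = 00101010

57761e6a0eb928f6c0b92a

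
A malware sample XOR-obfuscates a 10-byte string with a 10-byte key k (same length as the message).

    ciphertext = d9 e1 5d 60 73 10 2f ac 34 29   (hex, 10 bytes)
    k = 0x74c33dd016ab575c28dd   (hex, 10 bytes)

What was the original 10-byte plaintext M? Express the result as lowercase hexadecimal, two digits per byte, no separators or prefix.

XOR is its own inverse, so applying the key byte-wise gives the result directly.
d9 ⊕ 74 = ad
e1 ⊕ c3 = 22
5d ⊕ 3d = 60
60 ⊕ d0 = b0
73 ⊕ 16 = 65
10 ⊕ ab = bb
2f ⊕ 57 = 78
ac ⊕ 5c = f0
34 ⊕ 28 = 1c
29 ⊕ dd = f4

ad2260b065bb78f01cf4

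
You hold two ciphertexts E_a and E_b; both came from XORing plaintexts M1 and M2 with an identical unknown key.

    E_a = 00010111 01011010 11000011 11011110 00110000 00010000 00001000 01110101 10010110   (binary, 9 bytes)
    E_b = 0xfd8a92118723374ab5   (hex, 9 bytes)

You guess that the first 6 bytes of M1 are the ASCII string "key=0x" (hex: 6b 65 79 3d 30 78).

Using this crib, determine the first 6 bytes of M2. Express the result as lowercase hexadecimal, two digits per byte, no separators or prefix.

81b528f2874b

First, E_a ⊕ E_b = (M1 ⊕ K) ⊕ (M2 ⊕ K) = M1 ⊕ M2, so the key drops out. Then M2 = (M1 ⊕ M2) ⊕ M1 over the first 6 bytes.
byte 0: (17 xor fd) xor 6b = ea xor 6b = 81
byte 1: (5a xor 8a) xor 65 = d0 xor 65 = b5
byte 2: (c3 xor 92) xor 79 = 51 xor 79 = 28
byte 3: (de xor 11) xor 3d = cf xor 3d = f2
byte 4: (30 xor 87) xor 30 = b7 xor 30 = 87
byte 5: (10 xor 23) xor 78 = 33 xor 78 = 4b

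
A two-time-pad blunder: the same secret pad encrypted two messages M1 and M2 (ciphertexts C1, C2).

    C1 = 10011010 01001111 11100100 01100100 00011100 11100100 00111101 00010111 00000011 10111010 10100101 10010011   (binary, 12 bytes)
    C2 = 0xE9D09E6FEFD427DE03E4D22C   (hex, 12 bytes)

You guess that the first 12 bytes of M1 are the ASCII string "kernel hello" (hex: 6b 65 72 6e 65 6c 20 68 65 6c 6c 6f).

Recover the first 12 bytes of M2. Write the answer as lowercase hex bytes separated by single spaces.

First, C1 ⊕ C2 = (M1 ⊕ K) ⊕ (M2 ⊕ K) = M1 ⊕ M2, so the key drops out. Then M2 = (M1 ⊕ M2) ⊕ M1 over the first 12 bytes.
byte 0: (9a ^ e9) ^ 6b = 73 ^ 6b = 18
byte 1: (4f ^ d0) ^ 65 = 9f ^ 65 = fa
byte 2: (e4 ^ 9e) ^ 72 = 7a ^ 72 = 08
byte 3: (64 ^ 6f) ^ 6e = 0b ^ 6e = 65
byte 4: (1c ^ ef) ^ 65 = f3 ^ 65 = 96
byte 5: (e4 ^ d4) ^ 6c = 30 ^ 6c = 5c
byte 6: (3d ^ 27) ^ 20 = 1a ^ 20 = 3a
byte 7: (17 ^ de) ^ 68 = c9 ^ 68 = a1
byte 8: (03 ^ 03) ^ 65 = 00 ^ 65 = 65
byte 9: (ba ^ e4) ^ 6c = 5e ^ 6c = 32
byte 10: (a5 ^ d2) ^ 6c = 77 ^ 6c = 1b
byte 11: (93 ^ 2c) ^ 6f = bf ^ 6f = d0

18 fa 08 65 96 5c 3a a1 65 32 1b d0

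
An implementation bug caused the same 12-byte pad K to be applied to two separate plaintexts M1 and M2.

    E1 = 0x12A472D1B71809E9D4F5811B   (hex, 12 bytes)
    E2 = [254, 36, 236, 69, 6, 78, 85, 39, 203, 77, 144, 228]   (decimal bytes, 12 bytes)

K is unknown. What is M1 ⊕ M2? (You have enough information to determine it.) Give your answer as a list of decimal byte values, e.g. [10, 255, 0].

[236, 128, 158, 148, 177, 86, 92, 206, 31, 184, 17, 255]

E1 ⊕ E2 = (M1 ⊕ K) ⊕ (M2 ⊕ K) = M1 ⊕ M2 — the shared key cancels under XOR.
 18 XOR 254 = 236
164 XOR  36 = 128
114 XOR 236 = 158
209 XOR  69 = 148
183 XOR   6 = 177
 24 XOR  78 =  86
  9 XOR  85 =  92
233 XOR  39 = 206
212 XOR 203 =  31
245 XOR  77 = 184
129 XOR 144 =  17
 27 XOR 228 = 255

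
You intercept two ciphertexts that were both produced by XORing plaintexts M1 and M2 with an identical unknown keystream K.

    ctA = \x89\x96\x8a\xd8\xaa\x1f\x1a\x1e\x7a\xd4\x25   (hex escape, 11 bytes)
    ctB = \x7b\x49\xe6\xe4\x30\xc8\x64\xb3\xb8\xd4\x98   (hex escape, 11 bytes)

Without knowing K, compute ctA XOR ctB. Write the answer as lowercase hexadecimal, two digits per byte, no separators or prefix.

ctA ⊕ ctB = (M1 ⊕ K) ⊕ (M2 ⊕ K) = M1 ⊕ M2 — the shared key cancels under XOR.
byte 0: 10001001 ⊕ 01111011 = 11110010
byte 1: 10010110 ⊕ 01001001 = 11011111
byte 2: 10001010 ⊕ 11100110 = 01101100
byte 3: 11011000 ⊕ 11100100 = 00111100
byte 4: 10101010 ⊕ 00110000 = 10011010
byte 5: 00011111 ⊕ 11001000 = 11010111
byte 6: 00011010 ⊕ 01100100 = 01111110
byte 7: 00011110 ⊕ 10110011 = 10101101
byte 8: 01111010 ⊕ 10111000 = 11000010
byte 9: 11010100 ⊕ 11010100 = 00000000
byte 10: 00100101 ⊕ 10011000 = 10111101

f2df6c3c9ad77eadc200bd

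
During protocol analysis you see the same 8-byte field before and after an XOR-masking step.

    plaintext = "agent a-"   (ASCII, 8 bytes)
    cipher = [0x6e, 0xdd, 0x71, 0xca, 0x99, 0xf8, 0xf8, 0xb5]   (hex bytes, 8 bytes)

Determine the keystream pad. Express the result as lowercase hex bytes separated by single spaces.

Since cipher = plaintext ⊕ pad, XORing both sides with plaintext gives pad = plaintext ⊕ cipher.
 97 ^ 110 =  15
103 ^ 221 = 186
101 ^ 113 =  20
110 ^ 202 = 164
116 ^ 153 = 237
 32 ^ 248 = 216
 97 ^ 248 = 153
 45 ^ 181 = 152

0f ba 14 a4 ed d8 99 98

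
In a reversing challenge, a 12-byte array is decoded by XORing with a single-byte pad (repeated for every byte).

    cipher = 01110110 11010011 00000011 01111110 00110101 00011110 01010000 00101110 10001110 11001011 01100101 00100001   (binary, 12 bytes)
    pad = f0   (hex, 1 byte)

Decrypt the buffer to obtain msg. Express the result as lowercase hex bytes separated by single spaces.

The 1-byte key repeats, so the effective keystream is f0 f0 f0 f0 f0 f0 f0 f0 f0 f0 f0 f0.
byte 0: 76 ⊕ f0 = 86
byte 1: d3 ⊕ f0 = 23
byte 2: 03 ⊕ f0 = f3
byte 3: 7e ⊕ f0 = 8e
byte 4: 35 ⊕ f0 = c5
byte 5: 1e ⊕ f0 = ee
byte 6: 50 ⊕ f0 = a0
byte 7: 2e ⊕ f0 = de
byte 8: 8e ⊕ f0 = 7e
byte 9: cb ⊕ f0 = 3b
byte 10: 65 ⊕ f0 = 95
byte 11: 21 ⊕ f0 = d1

86 23 f3 8e c5 ee a0 de 7e 3b 95 d1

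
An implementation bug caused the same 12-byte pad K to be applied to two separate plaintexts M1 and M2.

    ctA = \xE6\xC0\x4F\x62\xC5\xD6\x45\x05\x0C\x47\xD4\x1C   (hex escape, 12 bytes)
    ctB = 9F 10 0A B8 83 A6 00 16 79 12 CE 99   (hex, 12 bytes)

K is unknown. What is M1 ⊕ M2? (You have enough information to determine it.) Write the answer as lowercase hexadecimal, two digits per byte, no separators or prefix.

ctA ⊕ ctB = (M1 ⊕ K) ⊕ (M2 ⊕ K) = M1 ⊕ M2 — the shared key cancels under XOR.
e6 ⊕ 9f = 79
c0 ⊕ 10 = d0
4f ⊕ 0a = 45
62 ⊕ b8 = da
c5 ⊕ 83 = 46
d6 ⊕ a6 = 70
45 ⊕ 00 = 45
05 ⊕ 16 = 13
0c ⊕ 79 = 75
47 ⊕ 12 = 55
d4 ⊕ ce = 1a
1c ⊕ 99 = 85

79d045da4670451375551a85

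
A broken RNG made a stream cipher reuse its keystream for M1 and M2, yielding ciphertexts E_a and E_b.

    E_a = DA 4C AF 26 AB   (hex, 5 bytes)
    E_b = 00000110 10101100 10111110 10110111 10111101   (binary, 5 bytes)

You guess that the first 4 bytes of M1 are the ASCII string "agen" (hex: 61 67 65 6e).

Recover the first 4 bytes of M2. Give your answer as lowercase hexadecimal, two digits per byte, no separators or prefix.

First, E_a ⊕ E_b = (M1 ⊕ K) ⊕ (M2 ⊕ K) = M1 ⊕ M2, so the key drops out. Then M2 = (M1 ⊕ M2) ⊕ M1 over the first 4 bytes.
byte 0: (da ⊕ 06) ⊕ 61 = dc ⊕ 61 = bd
byte 1: (4c ⊕ ac) ⊕ 67 = e0 ⊕ 67 = 87
byte 2: (af ⊕ be) ⊕ 65 = 11 ⊕ 65 = 74
byte 3: (26 ⊕ b7) ⊕ 6e = 91 ⊕ 6e = ff

bd8774ff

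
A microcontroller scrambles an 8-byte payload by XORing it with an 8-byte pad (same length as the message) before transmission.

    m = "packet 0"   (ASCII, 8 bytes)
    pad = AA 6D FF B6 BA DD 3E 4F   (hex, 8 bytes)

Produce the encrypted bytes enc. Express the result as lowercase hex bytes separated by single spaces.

XOR is its own inverse, so applying the key byte-wise gives the result directly.
byte 0: 01110000 xor 10101010 = 11011010
byte 1: 01100001 xor 01101101 = 00001100
byte 2: 01100011 xor 11111111 = 10011100
byte 3: 01101011 xor 10110110 = 11011101
byte 4: 01100101 xor 10111010 = 11011111
byte 5: 01110100 xor 11011101 = 10101001
byte 6: 00100000 xor 00111110 = 00011110
byte 7: 00110000 xor 01001111 = 01111111

da 0c 9c dd df a9 1e 7f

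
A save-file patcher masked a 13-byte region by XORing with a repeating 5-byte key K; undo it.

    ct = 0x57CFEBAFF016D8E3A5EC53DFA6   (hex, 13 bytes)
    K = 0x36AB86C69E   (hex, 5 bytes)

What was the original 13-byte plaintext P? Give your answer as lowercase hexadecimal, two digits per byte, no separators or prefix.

61646d696e2073656372657420

The 5-byte key repeats, so the effective keystream is 36 ab 86 c6 9e 36 ab 86 c6 9e 36 ab 86.
byte 0:  87 xor  54 =  97
byte 1: 207 xor 171 = 100
byte 2: 235 xor 134 = 109
byte 3: 175 xor 198 = 105
byte 4: 240 xor 158 = 110
byte 5:  22 xor  54 =  32
byte 6: 216 xor 171 = 115
byte 7: 227 xor 134 = 101
byte 8: 165 xor 198 =  99
byte 9: 236 xor 158 = 114
byte 10:  83 xor  54 = 101
byte 11: 223 xor 171 = 116
byte 12: 166 xor 134 =  32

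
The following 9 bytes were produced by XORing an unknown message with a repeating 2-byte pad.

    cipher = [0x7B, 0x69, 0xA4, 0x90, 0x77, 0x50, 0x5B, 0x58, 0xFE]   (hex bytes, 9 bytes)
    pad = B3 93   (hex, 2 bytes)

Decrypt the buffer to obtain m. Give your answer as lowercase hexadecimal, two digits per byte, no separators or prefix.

The 2-byte key repeats, so the effective keystream is b3 93 b3 93 b3 93 b3 93 b3.
byte 0: 01111011 ⊕ 10110011 = 11001000
byte 1: 01101001 ⊕ 10010011 = 11111010
byte 2: 10100100 ⊕ 10110011 = 00010111
byte 3: 10010000 ⊕ 10010011 = 00000011
byte 4: 01110111 ⊕ 10110011 = 11000100
byte 5: 01010000 ⊕ 10010011 = 11000011
byte 6: 01011011 ⊕ 10110011 = 11101000
byte 7: 01011000 ⊕ 10010011 = 11001011
byte 8: 11111110 ⊕ 10110011 = 01001101

c8fa1703c4c3e8cb4d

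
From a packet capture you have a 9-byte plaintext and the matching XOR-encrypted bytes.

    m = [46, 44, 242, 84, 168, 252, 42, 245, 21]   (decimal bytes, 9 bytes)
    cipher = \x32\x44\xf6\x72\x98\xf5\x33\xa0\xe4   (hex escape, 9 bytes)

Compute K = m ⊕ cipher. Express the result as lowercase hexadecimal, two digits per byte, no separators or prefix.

1c68042630091955f1

Since cipher = m ⊕ K, XORing both sides with m gives K = m ⊕ cipher.
 46 xor  50 =  28
 44 xor  68 = 104
242 xor 246 =   4
 84 xor 114 =  38
168 xor 152 =  48
252 xor 245 =   9
 42 xor  51 =  25
245 xor 160 =  85
 21 xor 228 = 241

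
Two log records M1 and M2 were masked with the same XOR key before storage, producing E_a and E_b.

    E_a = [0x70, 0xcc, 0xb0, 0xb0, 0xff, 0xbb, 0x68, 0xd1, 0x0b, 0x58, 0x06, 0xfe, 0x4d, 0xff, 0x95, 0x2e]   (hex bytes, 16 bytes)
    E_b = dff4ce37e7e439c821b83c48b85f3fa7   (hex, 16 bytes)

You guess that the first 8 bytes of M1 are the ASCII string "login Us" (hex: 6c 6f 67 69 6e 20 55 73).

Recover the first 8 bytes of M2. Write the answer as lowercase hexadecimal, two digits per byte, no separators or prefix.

First, E_a ⊕ E_b = (M1 ⊕ K) ⊕ (M2 ⊕ K) = M1 ⊕ M2, so the key drops out. Then M2 = (M1 ⊕ M2) ⊕ M1 over the first 8 bytes.
byte 0: (70 xor df) xor 6c = af xor 6c = c3
byte 1: (cc xor f4) xor 6f = 38 xor 6f = 57
byte 2: (b0 xor ce) xor 67 = 7e xor 67 = 19
byte 3: (b0 xor 37) xor 69 = 87 xor 69 = ee
byte 4: (ff xor e7) xor 6e = 18 xor 6e = 76
byte 5: (bb xor e4) xor 20 = 5f xor 20 = 7f
byte 6: (68 xor 39) xor 55 = 51 xor 55 = 04
byte 7: (d1 xor c8) xor 73 = 19 xor 73 = 6a

c35719ee767f046a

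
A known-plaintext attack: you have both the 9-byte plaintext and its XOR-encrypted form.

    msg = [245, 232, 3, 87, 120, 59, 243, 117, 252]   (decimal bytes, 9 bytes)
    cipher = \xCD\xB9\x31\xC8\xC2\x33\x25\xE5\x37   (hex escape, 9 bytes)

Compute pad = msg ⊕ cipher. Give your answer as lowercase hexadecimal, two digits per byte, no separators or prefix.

3851329fba08d690cb

Since cipher = msg ⊕ pad, XORing both sides with msg gives pad = msg ⊕ cipher.
byte 0: 11110101 XOR 11001101 = 00111000
byte 1: 11101000 XOR 10111001 = 01010001
byte 2: 00000011 XOR 00110001 = 00110010
byte 3: 01010111 XOR 11001000 = 10011111
byte 4: 01111000 XOR 11000010 = 10111010
byte 5: 00111011 XOR 00110011 = 00001000
byte 6: 11110011 XOR 00100101 = 11010110
byte 7: 01110101 XOR 11100101 = 10010000
byte 8: 11111100 XOR 00110111 = 11001011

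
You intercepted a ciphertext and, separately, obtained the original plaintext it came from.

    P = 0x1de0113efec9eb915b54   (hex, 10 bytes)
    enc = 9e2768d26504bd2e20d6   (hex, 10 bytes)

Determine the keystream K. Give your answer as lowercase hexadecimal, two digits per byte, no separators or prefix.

Since enc = P ⊕ K, XORing both sides with P gives K = P ⊕ enc.
 29 ^ 158 = 131
224 ^  39 = 199
 17 ^ 104 = 121
 62 ^ 210 = 236
254 ^ 101 = 155
201 ^   4 = 205
235 ^ 189 =  86
145 ^  46 = 191
 91 ^  32 = 123
 84 ^ 214 = 130

83c779ec9bcd56bf7b82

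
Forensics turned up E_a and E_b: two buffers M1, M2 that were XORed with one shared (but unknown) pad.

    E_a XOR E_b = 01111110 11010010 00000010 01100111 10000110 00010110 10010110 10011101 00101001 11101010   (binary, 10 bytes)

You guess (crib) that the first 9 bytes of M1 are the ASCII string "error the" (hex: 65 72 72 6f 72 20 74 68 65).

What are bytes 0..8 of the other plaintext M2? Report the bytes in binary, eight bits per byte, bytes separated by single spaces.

Since E_a ⊕ E_b = M1 ⊕ M2, XORing with the guessed M1 bytes yields the corresponding M2 bytes: M2 = (E_a ⊕ E_b) ⊕ M1.
01111110 ^ 01100101 = 00011011
11010010 ^ 01110010 = 10100000
00000010 ^ 01110010 = 01110000
01100111 ^ 01101111 = 00001000
10000110 ^ 01110010 = 11110100
00010110 ^ 00100000 = 00110110
10010110 ^ 01110100 = 11100010
10011101 ^ 01101000 = 11110101
00101001 ^ 01100101 = 01001100

00011011 10100000 01110000 00001000 11110100 00110110 11100010 11110101 01001100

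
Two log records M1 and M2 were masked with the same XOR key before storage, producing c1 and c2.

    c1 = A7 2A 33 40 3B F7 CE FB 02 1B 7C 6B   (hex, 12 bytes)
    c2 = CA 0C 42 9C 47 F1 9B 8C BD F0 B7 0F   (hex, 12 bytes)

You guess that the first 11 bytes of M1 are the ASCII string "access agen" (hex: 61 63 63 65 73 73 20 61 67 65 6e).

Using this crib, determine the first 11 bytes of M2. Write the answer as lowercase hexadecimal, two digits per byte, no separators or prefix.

First, c1 ⊕ c2 = (M1 ⊕ K) ⊕ (M2 ⊕ K) = M1 ⊕ M2, so the key drops out. Then M2 = (M1 ⊕ M2) ⊕ M1 over the first 11 bytes.
byte 0: (a7 XOR ca) XOR 61 = 6d XOR 61 = 0c
byte 1: (2a XOR 0c) XOR 63 = 26 XOR 63 = 45
byte 2: (33 XOR 42) XOR 63 = 71 XOR 63 = 12
byte 3: (40 XOR 9c) XOR 65 = dc XOR 65 = b9
byte 4: (3b XOR 47) XOR 73 = 7c XOR 73 = 0f
byte 5: (f7 XOR f1) XOR 73 = 06 XOR 73 = 75
byte 6: (ce XOR 9b) XOR 20 = 55 XOR 20 = 75
byte 7: (fb XOR 8c) XOR 61 = 77 XOR 61 = 16
byte 8: (02 XOR bd) XOR 67 = bf XOR 67 = d8
byte 9: (1b XOR f0) XOR 65 = eb XOR 65 = 8e
byte 10: (7c XOR b7) XOR 6e = cb XOR 6e = a5

0c4512b90f757516d88ea5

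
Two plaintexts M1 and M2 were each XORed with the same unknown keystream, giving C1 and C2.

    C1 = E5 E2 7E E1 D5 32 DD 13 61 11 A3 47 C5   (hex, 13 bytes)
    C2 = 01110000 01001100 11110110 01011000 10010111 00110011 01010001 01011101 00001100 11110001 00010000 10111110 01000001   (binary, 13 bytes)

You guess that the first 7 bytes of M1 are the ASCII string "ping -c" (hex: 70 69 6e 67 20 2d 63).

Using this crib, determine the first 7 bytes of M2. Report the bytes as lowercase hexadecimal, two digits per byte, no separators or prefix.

e5c7e6de622cef

First, C1 ⊕ C2 = (M1 ⊕ K) ⊕ (M2 ⊕ K) = M1 ⊕ M2, so the key drops out. Then M2 = (M1 ⊕ M2) ⊕ M1 over the first 7 bytes.
byte 0: (e5 xor 70) xor 70 = 95 xor 70 = e5
byte 1: (e2 xor 4c) xor 69 = ae xor 69 = c7
byte 2: (7e xor f6) xor 6e = 88 xor 6e = e6
byte 3: (e1 xor 58) xor 67 = b9 xor 67 = de
byte 4: (d5 xor 97) xor 20 = 42 xor 20 = 62
byte 5: (32 xor 33) xor 2d = 01 xor 2d = 2c
byte 6: (dd xor 51) xor 63 = 8c xor 63 = ef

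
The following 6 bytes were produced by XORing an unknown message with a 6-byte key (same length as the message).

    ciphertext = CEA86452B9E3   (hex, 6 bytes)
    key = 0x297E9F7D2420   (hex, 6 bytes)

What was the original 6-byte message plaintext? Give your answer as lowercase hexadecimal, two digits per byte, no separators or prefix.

e7d6fb2f9dc3

206 ^  41 = 231
168 ^ 126 = 214
100 ^ 159 = 251
 82 ^ 125 =  47
185 ^  36 = 157
227 ^  32 = 195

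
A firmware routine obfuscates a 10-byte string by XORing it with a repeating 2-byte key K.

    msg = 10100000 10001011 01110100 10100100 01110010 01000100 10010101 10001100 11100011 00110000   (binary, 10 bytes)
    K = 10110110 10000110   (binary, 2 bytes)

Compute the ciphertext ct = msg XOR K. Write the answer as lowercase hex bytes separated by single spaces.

16 0d c2 22 c4 c2 23 0a 55 b6

The 2-byte key repeats, so the effective keystream is b6 86 b6 86 b6 86 b6 86 b6 86.
byte 0: a0 ^ b6 = 16
byte 1: 8b ^ 86 = 0d
byte 2: 74 ^ b6 = c2
byte 3: a4 ^ 86 = 22
byte 4: 72 ^ b6 = c4
byte 5: 44 ^ 86 = c2
byte 6: 95 ^ b6 = 23
byte 7: 8c ^ 86 = 0a
byte 8: e3 ^ b6 = 55
byte 9: 30 ^ 86 = b6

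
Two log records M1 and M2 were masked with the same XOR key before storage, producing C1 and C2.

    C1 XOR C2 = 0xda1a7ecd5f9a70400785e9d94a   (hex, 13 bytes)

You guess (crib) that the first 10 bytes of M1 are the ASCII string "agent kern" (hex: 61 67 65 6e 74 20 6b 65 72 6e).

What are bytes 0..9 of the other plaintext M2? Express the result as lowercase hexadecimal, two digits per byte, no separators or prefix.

Since C1 ⊕ C2 = M1 ⊕ M2, XORing with the guessed M1 bytes yields the corresponding M2 bytes: M2 = (C1 ⊕ C2) ⊕ M1.
11011010 ^ 01100001 = 10111011
00011010 ^ 01100111 = 01111101
01111110 ^ 01100101 = 00011011
11001101 ^ 01101110 = 10100011
01011111 ^ 01110100 = 00101011
10011010 ^ 00100000 = 10111010
01110000 ^ 01101011 = 00011011
01000000 ^ 01100101 = 00100101
00000111 ^ 01110010 = 01110101
10000101 ^ 01101110 = 11101011

bb7d1ba32bba1b2575eb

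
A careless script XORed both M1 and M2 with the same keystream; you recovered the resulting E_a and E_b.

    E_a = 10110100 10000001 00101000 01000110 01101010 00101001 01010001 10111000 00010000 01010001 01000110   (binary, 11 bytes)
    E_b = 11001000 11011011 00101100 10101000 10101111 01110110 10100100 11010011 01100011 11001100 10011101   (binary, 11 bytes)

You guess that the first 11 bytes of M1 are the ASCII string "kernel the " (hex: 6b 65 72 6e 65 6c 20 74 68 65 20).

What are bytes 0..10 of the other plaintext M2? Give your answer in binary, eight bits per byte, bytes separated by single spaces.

First, E_a ⊕ E_b = (M1 ⊕ K) ⊕ (M2 ⊕ K) = M1 ⊕ M2, so the key drops out. Then M2 = (M1 ⊕ M2) ⊕ M1 over the first 11 bytes.
byte 0: (b4 xor c8) xor 6b = 7c xor 6b = 17
byte 1: (81 xor db) xor 65 = 5a xor 65 = 3f
byte 2: (28 xor 2c) xor 72 = 04 xor 72 = 76
byte 3: (46 xor a8) xor 6e = ee xor 6e = 80
byte 4: (6a xor af) xor 65 = c5 xor 65 = a0
byte 5: (29 xor 76) xor 6c = 5f xor 6c = 33
byte 6: (51 xor a4) xor 20 = f5 xor 20 = d5
byte 7: (b8 xor d3) xor 74 = 6b xor 74 = 1f
byte 8: (10 xor 63) xor 68 = 73 xor 68 = 1b
byte 9: (51 xor cc) xor 65 = 9d xor 65 = f8
byte 10: (46 xor 9d) xor 20 = db xor 20 = fb

00010111 00111111 01110110 10000000 10100000 00110011 11010101 00011111 00011011 11111000 11111011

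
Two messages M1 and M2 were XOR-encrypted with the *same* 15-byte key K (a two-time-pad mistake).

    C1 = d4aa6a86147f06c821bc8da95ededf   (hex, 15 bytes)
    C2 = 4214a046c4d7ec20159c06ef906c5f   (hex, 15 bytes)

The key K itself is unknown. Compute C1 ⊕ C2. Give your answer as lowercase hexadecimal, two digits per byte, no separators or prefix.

C1 ⊕ C2 = (M1 ⊕ K) ⊕ (M2 ⊕ K) = M1 ⊕ M2 — the shared key cancels under XOR.
byte 0: d4 XOR 42 = 96
byte 1: aa XOR 14 = be
byte 2: 6a XOR a0 = ca
byte 3: 86 XOR 46 = c0
byte 4: 14 XOR c4 = d0
byte 5: 7f XOR d7 = a8
byte 6: 06 XOR ec = ea
byte 7: c8 XOR 20 = e8
byte 8: 21 XOR 15 = 34
byte 9: bc XOR 9c = 20
byte 10: 8d XOR 06 = 8b
byte 11: a9 XOR ef = 46
byte 12: 5e XOR 90 = ce
byte 13: de XOR 6c = b2
byte 14: df XOR 5f = 80

96becac0d0a8eae834208b46ceb280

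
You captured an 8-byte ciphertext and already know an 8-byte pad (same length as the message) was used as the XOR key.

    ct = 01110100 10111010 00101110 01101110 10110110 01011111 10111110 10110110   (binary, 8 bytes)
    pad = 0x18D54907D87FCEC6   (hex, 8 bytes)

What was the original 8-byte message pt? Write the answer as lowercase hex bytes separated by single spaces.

6c 6f 67 69 6e 20 70 70

XOR is its own inverse, so applying the key byte-wise gives the result directly.
116 ⊕  24 = 108
186 ⊕ 213 = 111
 46 ⊕  73 = 103
110 ⊕   7 = 105
182 ⊕ 216 = 110
 95 ⊕ 127 =  32
190 ⊕ 206 = 112
182 ⊕ 198 = 112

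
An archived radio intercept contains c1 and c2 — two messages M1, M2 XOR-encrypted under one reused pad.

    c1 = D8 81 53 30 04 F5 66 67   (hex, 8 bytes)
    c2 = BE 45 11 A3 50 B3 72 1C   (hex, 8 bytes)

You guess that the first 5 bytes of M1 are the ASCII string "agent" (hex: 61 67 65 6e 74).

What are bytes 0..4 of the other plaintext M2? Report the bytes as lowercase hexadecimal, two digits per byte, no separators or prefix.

07a327fd20

First, c1 ⊕ c2 = (M1 ⊕ K) ⊕ (M2 ⊕ K) = M1 ⊕ M2, so the key drops out. Then M2 = (M1 ⊕ M2) ⊕ M1 over the first 5 bytes.
byte 0: (d8 XOR be) XOR 61 = 66 XOR 61 = 07
byte 1: (81 XOR 45) XOR 67 = c4 XOR 67 = a3
byte 2: (53 XOR 11) XOR 65 = 42 XOR 65 = 27
byte 3: (30 XOR a3) XOR 6e = 93 XOR 6e = fd
byte 4: (04 XOR 50) XOR 74 = 54 XOR 74 = 20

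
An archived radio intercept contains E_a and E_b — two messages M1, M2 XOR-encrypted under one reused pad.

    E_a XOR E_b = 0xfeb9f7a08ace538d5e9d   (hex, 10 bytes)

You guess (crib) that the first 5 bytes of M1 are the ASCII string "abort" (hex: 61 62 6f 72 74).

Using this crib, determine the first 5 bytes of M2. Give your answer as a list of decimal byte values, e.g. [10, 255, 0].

Since E_a ⊕ E_b = M1 ⊕ M2, XORing with the guessed M1 bytes yields the corresponding M2 bytes: M2 = (E_a ⊕ E_b) ⊕ M1.
fe ⊕ 61 = 9f
b9 ⊕ 62 = db
f7 ⊕ 6f = 98
a0 ⊕ 72 = d2
8a ⊕ 74 = fe

[159, 219, 152, 210, 254]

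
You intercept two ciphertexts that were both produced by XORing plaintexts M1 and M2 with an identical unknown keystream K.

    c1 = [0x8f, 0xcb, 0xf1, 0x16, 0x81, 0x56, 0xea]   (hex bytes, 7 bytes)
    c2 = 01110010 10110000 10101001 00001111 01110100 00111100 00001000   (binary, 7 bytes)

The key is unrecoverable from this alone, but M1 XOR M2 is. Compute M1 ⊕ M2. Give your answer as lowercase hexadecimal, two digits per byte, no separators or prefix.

fd7b5819f56ae2

c1 ⊕ c2 = (M1 ⊕ K) ⊕ (M2 ⊕ K) = M1 ⊕ M2 — the shared key cancels under XOR.
byte 0: 8f ^ 72 = fd
byte 1: cb ^ b0 = 7b
byte 2: f1 ^ a9 = 58
byte 3: 16 ^ 0f = 19
byte 4: 81 ^ 74 = f5
byte 5: 56 ^ 3c = 6a
byte 6: ea ^ 08 = e2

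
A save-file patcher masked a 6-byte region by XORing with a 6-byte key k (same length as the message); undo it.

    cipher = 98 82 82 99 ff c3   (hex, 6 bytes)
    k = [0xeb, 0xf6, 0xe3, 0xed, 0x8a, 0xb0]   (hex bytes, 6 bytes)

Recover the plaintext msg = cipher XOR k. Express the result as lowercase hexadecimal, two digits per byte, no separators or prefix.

737461747573

byte 0: 98 ^ eb = 73
byte 1: 82 ^ f6 = 74
byte 2: 82 ^ e3 = 61
byte 3: 99 ^ ed = 74
byte 4: ff ^ 8a = 75
byte 5: c3 ^ b0 = 73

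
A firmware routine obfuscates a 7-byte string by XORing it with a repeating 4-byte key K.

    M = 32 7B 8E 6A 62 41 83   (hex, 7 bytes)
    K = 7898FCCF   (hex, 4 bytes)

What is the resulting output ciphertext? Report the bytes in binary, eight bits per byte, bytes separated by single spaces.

01001010 11100011 01110010 10100101 00011010 11011001 01111111

The 4-byte key repeats, so the effective keystream is 78 98 fc cf 78 98 fc.
byte 0: 32 ⊕ 78 = 4a
byte 1: 7b ⊕ 98 = e3
byte 2: 8e ⊕ fc = 72
byte 3: 6a ⊕ cf = a5
byte 4: 62 ⊕ 78 = 1a
byte 5: 41 ⊕ 98 = d9
byte 6: 83 ⊕ fc = 7f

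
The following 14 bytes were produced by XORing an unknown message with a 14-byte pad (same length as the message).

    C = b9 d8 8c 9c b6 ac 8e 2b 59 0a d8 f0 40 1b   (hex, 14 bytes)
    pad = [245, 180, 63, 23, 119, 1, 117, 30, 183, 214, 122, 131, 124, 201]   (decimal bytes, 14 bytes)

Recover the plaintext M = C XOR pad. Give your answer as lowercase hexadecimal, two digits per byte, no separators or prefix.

4c6cb38bc1adfb35eedca2733cd2

XOR is its own inverse, so applying the key byte-wise gives the result directly.
b9 xor f5 = 4c
d8 xor b4 = 6c
8c xor 3f = b3
9c xor 17 = 8b
b6 xor 77 = c1
ac xor 01 = ad
8e xor 75 = fb
2b xor 1e = 35
59 xor b7 = ee
0a xor d6 = dc
d8 xor 7a = a2
f0 xor 83 = 73
40 xor 7c = 3c
1b xor c9 = d2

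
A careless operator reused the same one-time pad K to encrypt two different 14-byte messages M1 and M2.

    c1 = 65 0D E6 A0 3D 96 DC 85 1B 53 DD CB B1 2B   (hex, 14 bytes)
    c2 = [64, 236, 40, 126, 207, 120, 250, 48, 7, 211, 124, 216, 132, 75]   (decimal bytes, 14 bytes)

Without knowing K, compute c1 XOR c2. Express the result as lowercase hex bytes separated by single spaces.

25 e1 ce de f2 ee 26 b5 1c 80 a1 13 35 60

c1 ⊕ c2 = (M1 ⊕ K) ⊕ (M2 ⊕ K) = M1 ⊕ M2 — the shared key cancels under XOR.
01100101 ⊕ 01000000 = 00100101
00001101 ⊕ 11101100 = 11100001
11100110 ⊕ 00101000 = 11001110
10100000 ⊕ 01111110 = 11011110
00111101 ⊕ 11001111 = 11110010
10010110 ⊕ 01111000 = 11101110
11011100 ⊕ 11111010 = 00100110
10000101 ⊕ 00110000 = 10110101
00011011 ⊕ 00000111 = 00011100
01010011 ⊕ 11010011 = 10000000
11011101 ⊕ 01111100 = 10100001
11001011 ⊕ 11011000 = 00010011
10110001 ⊕ 10000100 = 00110101
00101011 ⊕ 01001011 = 01100000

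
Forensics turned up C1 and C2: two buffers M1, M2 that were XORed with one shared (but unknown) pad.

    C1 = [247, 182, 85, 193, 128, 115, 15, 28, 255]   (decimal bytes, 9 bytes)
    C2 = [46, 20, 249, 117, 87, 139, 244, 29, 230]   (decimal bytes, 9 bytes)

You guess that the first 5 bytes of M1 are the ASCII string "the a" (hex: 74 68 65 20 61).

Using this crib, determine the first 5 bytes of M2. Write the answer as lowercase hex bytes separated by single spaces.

ad ca c9 94 b6

First, C1 ⊕ C2 = (M1 ⊕ K) ⊕ (M2 ⊕ K) = M1 ⊕ M2, so the key drops out. Then M2 = (M1 ⊕ M2) ⊕ M1 over the first 5 bytes.
byte 0: (f7 XOR 2e) XOR 74 = d9 XOR 74 = ad
byte 1: (b6 XOR 14) XOR 68 = a2 XOR 68 = ca
byte 2: (55 XOR f9) XOR 65 = ac XOR 65 = c9
byte 3: (c1 XOR 75) XOR 20 = b4 XOR 20 = 94
byte 4: (80 XOR 57) XOR 61 = d7 XOR 61 = b6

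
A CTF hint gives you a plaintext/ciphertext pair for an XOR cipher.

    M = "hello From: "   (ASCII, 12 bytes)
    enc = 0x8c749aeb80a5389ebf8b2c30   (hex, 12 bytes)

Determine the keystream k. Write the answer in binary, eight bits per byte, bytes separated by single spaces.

Since enc = M ⊕ k, XORing both sides with M gives k = M ⊕ enc.
104 ⊕ 140 = 228
101 ⊕ 116 =  17
108 ⊕ 154 = 246
108 ⊕ 235 = 135
111 ⊕ 128 = 239
 32 ⊕ 165 = 133
 70 ⊕  56 = 126
114 ⊕ 158 = 236
111 ⊕ 191 = 208
109 ⊕ 139 = 230
 58 ⊕  44 =  22
 32 ⊕  48 =  16

11100100 00010001 11110110 10000111 11101111 10000101 01111110 11101100 11010000 11100110 00010110 00010000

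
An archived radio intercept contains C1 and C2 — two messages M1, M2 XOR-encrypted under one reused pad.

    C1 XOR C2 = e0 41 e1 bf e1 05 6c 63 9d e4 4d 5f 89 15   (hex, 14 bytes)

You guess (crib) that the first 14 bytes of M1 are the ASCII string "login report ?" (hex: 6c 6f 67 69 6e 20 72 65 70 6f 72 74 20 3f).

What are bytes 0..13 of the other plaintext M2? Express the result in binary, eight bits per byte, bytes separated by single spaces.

Since C1 ⊕ C2 = M1 ⊕ M2, XORing with the guessed M1 bytes yields the corresponding M2 bytes: M2 = (C1 ⊕ C2) ⊕ M1.
224 ⊕ 108 = 140
 65 ⊕ 111 =  46
225 ⊕ 103 = 134
191 ⊕ 105 = 214
225 ⊕ 110 = 143
  5 ⊕  32 =  37
108 ⊕ 114 =  30
 99 ⊕ 101 =   6
157 ⊕ 112 = 237
228 ⊕ 111 = 139
 77 ⊕ 114 =  63
 95 ⊕ 116 =  43
137 ⊕  32 = 169
 21 ⊕  63 =  42

10001100 00101110 10000110 11010110 10001111 00100101 00011110 00000110 11101101 10001011 00111111 00101011 10101001 00101010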